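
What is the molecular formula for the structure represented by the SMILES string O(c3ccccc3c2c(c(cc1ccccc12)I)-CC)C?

Heavy atoms from the SMILES: 19 C, 1 I, 1 O.
Implicit hydrogens by atom environment:
  9 × C (aromatic): 1 H each → 9
  7 × C (aromatic): no H
  2 × C: 3 H each → 6
  1 × C: 2 H
  1 × I: no H
  1 × O: no H
  Total hydrogens = 17.
Molecular formula: C19H17IO

C19H17IO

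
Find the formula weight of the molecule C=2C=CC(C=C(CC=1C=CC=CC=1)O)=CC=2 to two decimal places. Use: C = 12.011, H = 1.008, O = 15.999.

210.28

Molecular formula: C15H14O.
M = 15×12.011 + 14×1.008 + 1×15.999 = 210.28 g/mol.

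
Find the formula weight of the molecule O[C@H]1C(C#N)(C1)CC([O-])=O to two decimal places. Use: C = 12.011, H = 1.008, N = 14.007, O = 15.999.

Molecular formula: C6H6NO3-.
M = 6×12.011 + 6×1.008 + 1×14.007 + 3×15.999 = 140.12 g/mol.

140.12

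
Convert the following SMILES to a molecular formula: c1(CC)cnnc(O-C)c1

C7H10N2O

Heavy atoms from the SMILES: 7 C, 2 N, 1 O.
Implicit hydrogens by atom environment:
  2 × C: 3 H each → 6
  2 × C (aromatic): 1 H each → 2
  2 × C (aromatic): no H
  2 × N (aromatic): no H
  1 × C: 2 H
  1 × O: no H
  Total hydrogens = 10.
Molecular formula: C7H10N2O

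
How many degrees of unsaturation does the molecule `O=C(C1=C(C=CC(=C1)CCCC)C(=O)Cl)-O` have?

6

Molecular formula from the SMILES: C12H13ClO3.
DoU = (2C + 2 + N − H − X)/2 = (2·12 + 2 + 0 − 13 − 1)/2 = 12/2 = 6.
(Structurally: 1 ring(s) + 5 π bond(s) = 6.)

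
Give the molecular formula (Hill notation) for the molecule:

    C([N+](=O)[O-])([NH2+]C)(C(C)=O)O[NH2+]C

[C5H13N3O4]2+

Heavy atoms from the SMILES: 5 C, 3 N, 4 O.
Implicit hydrogens by atom environment:
  3 × C: 3 H each → 9
  3 × O: no H
  2 × C: no H
  2 × N (charge +1): 2 H each → 4
  1 × N (charge +1): no H
  1 × O (charge -1): no H
  Total hydrogens = 13.
Net charge +2.
Molecular formula: [C5H13N3O4]2+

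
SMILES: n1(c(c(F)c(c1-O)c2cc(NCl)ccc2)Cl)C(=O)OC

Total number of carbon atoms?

The symbol for carbon appears 12 times in the SMILES. Lowercase c denotes aromatic carbon and counts toward C.

12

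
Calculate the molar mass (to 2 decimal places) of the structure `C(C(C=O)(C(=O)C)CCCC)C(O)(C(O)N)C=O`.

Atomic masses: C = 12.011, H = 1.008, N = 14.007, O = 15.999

259.30

Molecular formula: C12H21NO5.
M = 12×12.011 + 21×1.008 + 1×14.007 + 5×15.999 = 259.30 g/mol.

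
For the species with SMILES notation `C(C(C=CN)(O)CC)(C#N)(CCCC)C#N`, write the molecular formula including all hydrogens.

Heavy atoms from the SMILES: 12 C, 3 N, 1 O.
Implicit hydrogens by atom environment:
  4 × C: 2 H each → 8
  4 × C: no H
  2 × C: 3 H each → 6
  2 × C: 1 H each → 2
  2 × N: no H
  1 × N: 2 H
  1 × O: 1 H
  Total hydrogens = 19.
Molecular formula: C12H19N3O

C12H19N3O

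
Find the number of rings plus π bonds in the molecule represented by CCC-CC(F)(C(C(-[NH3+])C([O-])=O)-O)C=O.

2

Molecular formula from the SMILES: C9H16FNO4.
DoU = (2C + 2 + N − H − X)/2 = (2·9 + 2 + 1 − 16 − 1)/2 = 4/2 = 2.
(Structurally: 0 ring(s) + 2 π bond(s) = 2.)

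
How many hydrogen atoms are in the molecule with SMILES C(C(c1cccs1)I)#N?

4

Hydrogens are implicit in SMILES; fill each atom to its normal valence:
  3 × C (aromatic): 1 H each → 3
  1 × C: 1 H
  1 × C (aromatic): no H
  1 × C: no H
  1 × I: no H
  1 × N: no H
  1 × S (aromatic): no H
  Total hydrogens = 4.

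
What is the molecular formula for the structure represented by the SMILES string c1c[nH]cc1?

C4H5N

Heavy atoms from the SMILES: 4 C, 1 N.
Implicit hydrogens by atom environment:
  4 × C (aromatic): 1 H each → 4
  1 × N (aromatic): 1 H
  Total hydrogens = 5.
Molecular formula: C4H5N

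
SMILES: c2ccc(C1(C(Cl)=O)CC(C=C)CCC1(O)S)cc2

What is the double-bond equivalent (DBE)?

Molecular formula from the SMILES: C15H17ClO2S.
DoU = (2C + 2 + N − H − X)/2 = (2·15 + 2 + 0 − 17 − 1)/2 = 14/2 = 7.
(Structurally: 2 ring(s) + 5 π bond(s) = 7.)

7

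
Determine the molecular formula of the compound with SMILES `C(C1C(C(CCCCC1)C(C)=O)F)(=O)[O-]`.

C11H16FO3-

Heavy atoms from the SMILES: 11 C, 1 F, 3 O.
Implicit hydrogens by atom environment:
  5 × C: 2 H each → 10
  3 × C: 1 H each → 3
  2 × C: no H
  2 × O: no H
  1 × C: 3 H
  1 × F: no H
  1 × O (charge -1): no H
  Total hydrogens = 16.
Net charge -1.
Molecular formula: C11H16FO3-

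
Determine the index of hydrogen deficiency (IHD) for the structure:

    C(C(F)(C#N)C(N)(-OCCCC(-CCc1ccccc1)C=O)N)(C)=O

8

Molecular formula from the SMILES: C18H24FN3O3.
DoU = (2C + 2 + N − H − X)/2 = (2·18 + 2 + 3 − 24 − 1)/2 = 16/2 = 8.
(Structurally: 1 ring(s) + 7 π bond(s) = 8.)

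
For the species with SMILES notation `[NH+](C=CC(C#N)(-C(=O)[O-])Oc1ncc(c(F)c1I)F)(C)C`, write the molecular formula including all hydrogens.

C12H10F2IN3O3

Heavy atoms from the SMILES: 12 C, 2 F, 1 I, 3 N, 3 O.
Implicit hydrogens by atom environment:
  4 × C (aromatic): no H
  3 × C: no H
  2 × C: 3 H each → 6
  2 × C: 1 H each → 2
  2 × F: no H
  2 × O: no H
  1 × C (aromatic): 1 H
  1 × I: no H
  1 × N (charge +1): 1 H
  1 × N (aromatic): no H
  1 × N: no H
  1 × O (charge -1): no H
  Total hydrogens = 10.
Molecular formula: C12H10F2IN3O3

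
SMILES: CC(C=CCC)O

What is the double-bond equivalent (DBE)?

1

Molecular formula from the SMILES: C6H12O.
DoU = (2C + 2 + N − H − X)/2 = (2·6 + 2 + 0 − 12 − 0)/2 = 2/2 = 1.
(Structurally: 0 ring(s) + 1 π bond(s) = 1.)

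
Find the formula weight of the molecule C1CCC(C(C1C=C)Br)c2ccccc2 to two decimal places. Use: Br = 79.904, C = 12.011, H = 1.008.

Molecular formula: C14H17Br.
M = 1×79.904 + 14×12.011 + 17×1.008 = 265.19 g/mol.

265.19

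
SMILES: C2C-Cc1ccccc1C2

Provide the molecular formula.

Heavy atoms from the SMILES: 10 C.
Implicit hydrogens by atom environment:
  4 × C: 2 H each → 8
  4 × C (aromatic): 1 H each → 4
  2 × C (aromatic): no H
  Total hydrogens = 12.
Molecular formula: C10H12

C10H12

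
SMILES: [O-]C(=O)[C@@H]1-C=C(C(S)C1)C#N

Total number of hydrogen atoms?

6

Hydrogens are implicit in SMILES; fill each atom to its normal valence:
  3 × C: 1 H each → 3
  3 × C: no H
  1 × C: 2 H
  1 × N: no H
  1 × O: no H
  1 × O (charge -1): no H
  1 × S: 1 H
  Total hydrogens = 6.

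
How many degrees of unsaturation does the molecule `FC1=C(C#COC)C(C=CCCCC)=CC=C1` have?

7

Molecular formula from the SMILES: C15H17FO.
DoU = (2C + 2 + N − H − X)/2 = (2·15 + 2 + 0 − 17 − 1)/2 = 14/2 = 7.
(Structurally: 1 ring(s) + 6 π bond(s) = 7.)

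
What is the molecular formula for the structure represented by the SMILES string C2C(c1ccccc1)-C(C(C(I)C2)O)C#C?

Heavy atoms from the SMILES: 14 C, 1 I, 1 O.
Implicit hydrogens by atom environment:
  5 × C: 1 H each → 5
  5 × C (aromatic): 1 H each → 5
  2 × C: 2 H each → 4
  1 × C: no H
  1 × C (aromatic): no H
  1 × I: no H
  1 × O: 1 H
  Total hydrogens = 15.
Molecular formula: C14H15IO

C14H15IO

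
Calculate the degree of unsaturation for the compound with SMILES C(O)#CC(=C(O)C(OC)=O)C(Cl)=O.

Molecular formula from the SMILES: C7H5ClO5.
DoU = (2C + 2 + N − H − X)/2 = (2·7 + 2 + 0 − 5 − 1)/2 = 10/2 = 5.
(Structurally: 0 ring(s) + 5 π bond(s) = 5.)

5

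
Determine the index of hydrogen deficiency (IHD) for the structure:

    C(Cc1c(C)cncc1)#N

6

Molecular formula from the SMILES: C8H8N2.
DoU = (2C + 2 + N − H − X)/2 = (2·8 + 2 + 2 − 8 − 0)/2 = 12/2 = 6.
(Structurally: 1 ring(s) + 5 π bond(s) = 6.)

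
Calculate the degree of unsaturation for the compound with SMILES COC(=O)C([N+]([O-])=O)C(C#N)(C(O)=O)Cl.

5

Molecular formula from the SMILES: C6H5ClN2O6.
DoU = (2C + 2 + N − H − X)/2 = (2·6 + 2 + 2 − 5 − 1)/2 = 10/2 = 5.
(Structurally: 0 ring(s) + 5 π bond(s) = 5.)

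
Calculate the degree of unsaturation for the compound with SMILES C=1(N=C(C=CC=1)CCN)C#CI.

Molecular formula from the SMILES: C9H9IN2.
DoU = (2C + 2 + N − H − X)/2 = (2·9 + 2 + 2 − 9 − 1)/2 = 12/2 = 6.
(Structurally: 1 ring(s) + 5 π bond(s) = 6.)

6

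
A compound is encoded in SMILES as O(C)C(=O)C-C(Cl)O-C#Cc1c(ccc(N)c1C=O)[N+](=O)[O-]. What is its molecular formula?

Heavy atoms from the SMILES: 13 C, 1 Cl, 2 N, 6 O.
Implicit hydrogens by atom environment:
  5 × O: no H
  4 × C (aromatic): no H
  3 × C: no H
  2 × C (aromatic): 1 H each → 2
  2 × C: 1 H each → 2
  1 × C: 3 H
  1 × C: 2 H
  1 × Cl: no H
  1 × N: 2 H
  1 × N (charge +1): no H
  1 × O (charge -1): no H
  Total hydrogens = 11.
Molecular formula: C13H11ClN2O6

C13H11ClN2O6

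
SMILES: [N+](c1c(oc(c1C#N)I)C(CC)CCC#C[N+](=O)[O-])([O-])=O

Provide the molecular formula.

C12H10IN3O5

Heavy atoms from the SMILES: 12 C, 1 I, 3 N, 5 O.
Implicit hydrogens by atom environment:
  4 × C (aromatic): no H
  3 × C: 2 H each → 6
  3 × C: no H
  2 × N (charge +1): no H
  2 × O: no H
  2 × O (charge -1): no H
  1 × C: 3 H
  1 × C: 1 H
  1 × I: no H
  1 × N: no H
  1 × O (aromatic): no H
  Total hydrogens = 10.
Molecular formula: C12H10IN3O5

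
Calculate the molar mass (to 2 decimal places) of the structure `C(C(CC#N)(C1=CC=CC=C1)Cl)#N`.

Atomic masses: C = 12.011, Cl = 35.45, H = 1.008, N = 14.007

190.63

Molecular formula: C10H7ClN2.
M = 10×12.011 + 1×35.45 + 7×1.008 + 2×14.007 = 190.63 g/mol.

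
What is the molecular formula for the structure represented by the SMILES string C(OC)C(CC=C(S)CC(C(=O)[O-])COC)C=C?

C13H21O4S-

Heavy atoms from the SMILES: 13 C, 4 O, 1 S.
Implicit hydrogens by atom environment:
  5 × C: 2 H each → 10
  4 × C: 1 H each → 4
  3 × O: no H
  2 × C: 3 H each → 6
  2 × C: no H
  1 × O (charge -1): no H
  1 × S: 1 H
  Total hydrogens = 21.
Net charge -1.
Molecular formula: C13H21O4S-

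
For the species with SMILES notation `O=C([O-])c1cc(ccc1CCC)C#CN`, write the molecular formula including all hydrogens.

Heavy atoms from the SMILES: 12 C, 1 N, 2 O.
Implicit hydrogens by atom environment:
  3 × C (aromatic): 1 H each → 3
  3 × C (aromatic): no H
  3 × C: no H
  2 × C: 2 H each → 4
  1 × C: 3 H
  1 × N: 2 H
  1 × O: no H
  1 × O (charge -1): no H
  Total hydrogens = 12.
Net charge -1.
Molecular formula: C12H12NO2-

C12H12NO2-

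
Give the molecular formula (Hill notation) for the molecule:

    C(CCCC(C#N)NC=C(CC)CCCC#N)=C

C15H23N3

Heavy atoms from the SMILES: 15 C, 3 N.
Implicit hydrogens by atom environment:
  8 × C: 2 H each → 16
  3 × C: 1 H each → 3
  3 × C: no H
  2 × N: no H
  1 × C: 3 H
  1 × N: 1 H
  Total hydrogens = 23.
Molecular formula: C15H23N3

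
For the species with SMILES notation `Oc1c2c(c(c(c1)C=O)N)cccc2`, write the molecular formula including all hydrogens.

Heavy atoms from the SMILES: 11 C, 1 N, 2 O.
Implicit hydrogens by atom environment:
  5 × C (aromatic): 1 H each → 5
  5 × C (aromatic): no H
  1 × C: 1 H
  1 × N: 2 H
  1 × O: 1 H
  1 × O: no H
  Total hydrogens = 9.
Molecular formula: C11H9NO2

C11H9NO2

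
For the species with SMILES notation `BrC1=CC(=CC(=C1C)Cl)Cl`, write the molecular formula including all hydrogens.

Heavy atoms from the SMILES: 1 Br, 7 C, 2 Cl.
Implicit hydrogens by atom environment:
  4 × C (aromatic): no H
  2 × C (aromatic): 1 H each → 2
  2 × Cl: no H
  1 × Br: no H
  1 × C: 3 H
  Total hydrogens = 5.
Molecular formula: C7H5BrCl2

C7H5BrCl2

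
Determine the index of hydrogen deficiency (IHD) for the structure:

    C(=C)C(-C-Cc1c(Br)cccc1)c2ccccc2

9

Molecular formula from the SMILES: C17H17Br.
DoU = (2C + 2 + N − H − X)/2 = (2·17 + 2 + 0 − 17 − 1)/2 = 18/2 = 9.
(Structurally: 2 ring(s) + 7 π bond(s) = 9.)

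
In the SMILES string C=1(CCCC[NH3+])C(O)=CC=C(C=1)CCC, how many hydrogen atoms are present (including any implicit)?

Hydrogens are implicit in SMILES; fill each atom to its normal valence:
  6 × C: 2 H each → 12
  3 × C (aromatic): 1 H each → 3
  3 × C (aromatic): no H
  1 × C: 3 H
  1 × N (charge +1): 3 H
  1 × O: 1 H
  Total hydrogens = 22.

22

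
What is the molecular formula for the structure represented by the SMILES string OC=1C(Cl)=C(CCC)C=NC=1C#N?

C9H9ClN2O

Heavy atoms from the SMILES: 9 C, 1 Cl, 2 N, 1 O.
Implicit hydrogens by atom environment:
  4 × C (aromatic): no H
  2 × C: 2 H each → 4
  1 × C: 3 H
  1 × C (aromatic): 1 H
  1 × C: no H
  1 × Cl: no H
  1 × N (aromatic): no H
  1 × N: no H
  1 × O: 1 H
  Total hydrogens = 9.
Molecular formula: C9H9ClN2O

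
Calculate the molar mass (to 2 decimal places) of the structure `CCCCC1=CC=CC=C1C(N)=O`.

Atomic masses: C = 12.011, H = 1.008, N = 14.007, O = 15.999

Molecular formula: C11H15NO.
M = 11×12.011 + 15×1.008 + 1×14.007 + 1×15.999 = 177.25 g/mol.

177.25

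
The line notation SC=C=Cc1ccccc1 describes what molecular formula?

Heavy atoms from the SMILES: 9 C, 1 S.
Implicit hydrogens by atom environment:
  5 × C (aromatic): 1 H each → 5
  2 × C: 1 H each → 2
  1 × C: no H
  1 × C (aromatic): no H
  1 × S: 1 H
  Total hydrogens = 8.
Molecular formula: C9H8S

C9H8S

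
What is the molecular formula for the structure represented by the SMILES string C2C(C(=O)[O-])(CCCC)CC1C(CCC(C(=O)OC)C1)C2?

Heavy atoms from the SMILES: 17 C, 4 O.
Implicit hydrogens by atom environment:
  9 × C: 2 H each → 18
  3 × C: 1 H each → 3
  3 × C: no H
  3 × O: no H
  2 × C: 3 H each → 6
  1 × O (charge -1): no H
  Total hydrogens = 27.
Net charge -1.
Molecular formula: C17H27O4-

C17H27O4-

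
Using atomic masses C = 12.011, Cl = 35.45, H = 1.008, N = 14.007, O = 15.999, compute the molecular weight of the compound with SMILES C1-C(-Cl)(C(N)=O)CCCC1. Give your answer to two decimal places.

Molecular formula: C7H12ClNO.
M = 7×12.011 + 1×35.45 + 12×1.008 + 1×14.007 + 1×15.999 = 161.63 g/mol.

161.63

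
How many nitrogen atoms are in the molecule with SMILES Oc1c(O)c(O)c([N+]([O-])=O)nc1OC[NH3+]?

The symbol for nitrogen appears 3 times in the SMILES.

3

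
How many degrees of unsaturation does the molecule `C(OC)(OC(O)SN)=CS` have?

1

Molecular formula from the SMILES: C4H9NO3S2.
DoU = (2C + 2 + N − H − X)/2 = (2·4 + 2 + 1 − 9 − 0)/2 = 2/2 = 1.
(Structurally: 0 ring(s) + 1 π bond(s) = 1.)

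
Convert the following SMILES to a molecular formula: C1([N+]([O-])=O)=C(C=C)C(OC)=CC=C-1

C9H9NO3

Heavy atoms from the SMILES: 9 C, 1 N, 3 O.
Implicit hydrogens by atom environment:
  3 × C (aromatic): 1 H each → 3
  3 × C (aromatic): no H
  2 × O: no H
  1 × C: 3 H
  1 × C: 2 H
  1 × C: 1 H
  1 × N (charge +1): no H
  1 × O (charge -1): no H
  Total hydrogens = 9.
Molecular formula: C9H9NO3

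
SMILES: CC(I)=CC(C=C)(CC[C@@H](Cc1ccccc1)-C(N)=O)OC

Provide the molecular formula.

C18H24INO2

Heavy atoms from the SMILES: 18 C, 1 I, 1 N, 2 O.
Implicit hydrogens by atom environment:
  5 × C (aromatic): 1 H each → 5
  4 × C: 2 H each → 8
  3 × C: 1 H each → 3
  3 × C: no H
  2 × C: 3 H each → 6
  2 × O: no H
  1 × C (aromatic): no H
  1 × I: no H
  1 × N: 2 H
  Total hydrogens = 24.
Molecular formula: C18H24INO2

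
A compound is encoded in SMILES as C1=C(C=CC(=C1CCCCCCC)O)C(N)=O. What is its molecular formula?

Heavy atoms from the SMILES: 14 C, 1 N, 2 O.
Implicit hydrogens by atom environment:
  6 × C: 2 H each → 12
  3 × C (aromatic): 1 H each → 3
  3 × C (aromatic): no H
  1 × C: 3 H
  1 × C: no H
  1 × N: 2 H
  1 × O: 1 H
  1 × O: no H
  Total hydrogens = 21.
Molecular formula: C14H21NO2

C14H21NO2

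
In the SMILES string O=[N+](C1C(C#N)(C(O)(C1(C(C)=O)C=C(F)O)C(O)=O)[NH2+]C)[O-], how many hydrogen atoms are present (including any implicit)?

Hydrogens are implicit in SMILES; fill each atom to its normal valence:
  7 × C: no H
  3 × O: 1 H each → 3
  3 × O: no H
  2 × C: 3 H each → 6
  2 × C: 1 H each → 2
  1 × F: no H
  1 × N (charge +1): 2 H
  1 × N: no H
  1 × N (charge +1): no H
  1 × O (charge -1): no H
  Total hydrogens = 13.

13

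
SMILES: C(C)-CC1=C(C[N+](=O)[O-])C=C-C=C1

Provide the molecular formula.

C10H13NO2

Heavy atoms from the SMILES: 10 C, 1 N, 2 O.
Implicit hydrogens by atom environment:
  4 × C (aromatic): 1 H each → 4
  3 × C: 2 H each → 6
  2 × C (aromatic): no H
  1 × C: 3 H
  1 × N (charge +1): no H
  1 × O: no H
  1 × O (charge -1): no H
  Total hydrogens = 13.
Molecular formula: C10H13NO2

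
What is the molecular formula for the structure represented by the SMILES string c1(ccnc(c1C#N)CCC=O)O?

Heavy atoms from the SMILES: 9 C, 2 N, 2 O.
Implicit hydrogens by atom environment:
  3 × C (aromatic): no H
  2 × C: 2 H each → 4
  2 × C (aromatic): 1 H each → 2
  1 × C: 1 H
  1 × C: no H
  1 × N (aromatic): no H
  1 × N: no H
  1 × O: 1 H
  1 × O: no H
  Total hydrogens = 8.
Molecular formula: C9H8N2O2

C9H8N2O2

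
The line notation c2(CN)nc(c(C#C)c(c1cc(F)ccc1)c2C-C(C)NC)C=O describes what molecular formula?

C19H20FN3O

Heavy atoms from the SMILES: 19 C, 1 F, 3 N, 1 O.
Implicit hydrogens by atom environment:
  7 × C (aromatic): no H
  4 × C (aromatic): 1 H each → 4
  3 × C: 1 H each → 3
  2 × C: 3 H each → 6
  2 × C: 2 H each → 4
  1 × C: no H
  1 × F: no H
  1 × N: 2 H
  1 × N: 1 H
  1 × N (aromatic): no H
  1 × O: no H
  Total hydrogens = 20.
Molecular formula: C19H20FN3O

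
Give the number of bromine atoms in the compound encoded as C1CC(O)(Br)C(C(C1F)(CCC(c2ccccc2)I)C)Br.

The symbol for bromine appears 2 times in the SMILES.

2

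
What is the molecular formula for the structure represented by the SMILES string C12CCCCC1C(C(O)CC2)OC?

Heavy atoms from the SMILES: 11 C, 2 O.
Implicit hydrogens by atom environment:
  6 × C: 2 H each → 12
  4 × C: 1 H each → 4
  1 × C: 3 H
  1 × O: 1 H
  1 × O: no H
  Total hydrogens = 20.
Molecular formula: C11H20O2

C11H20O2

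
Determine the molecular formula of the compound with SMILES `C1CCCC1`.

C5H10

Heavy atoms from the SMILES: 5 C.
Implicit hydrogens by atom environment:
  5 × C: 2 H each → 10
  Total hydrogens = 10.
Molecular formula: C5H10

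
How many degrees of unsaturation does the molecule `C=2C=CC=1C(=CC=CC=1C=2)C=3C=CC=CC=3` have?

11

Molecular formula from the SMILES: C16H12.
DoU = (2C + 2 + N − H − X)/2 = (2·16 + 2 + 0 − 12 − 0)/2 = 22/2 = 11.
(Structurally: 3 ring(s) + 8 π bond(s) = 11.)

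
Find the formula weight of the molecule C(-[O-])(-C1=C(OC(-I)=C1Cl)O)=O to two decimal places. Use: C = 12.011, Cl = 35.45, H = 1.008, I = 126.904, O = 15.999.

Molecular formula: C5HClIO4-.
M = 5×12.011 + 1×35.45 + 1×1.008 + 1×126.904 + 4×15.999 = 287.41 g/mol.

287.41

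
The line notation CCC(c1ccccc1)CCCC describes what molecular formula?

Heavy atoms from the SMILES: 13 C.
Implicit hydrogens by atom environment:
  5 × C (aromatic): 1 H each → 5
  4 × C: 2 H each → 8
  2 × C: 3 H each → 6
  1 × C: 1 H
  1 × C (aromatic): no H
  Total hydrogens = 20.
Molecular formula: C13H20

C13H20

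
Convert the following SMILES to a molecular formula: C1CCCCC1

Heavy atoms from the SMILES: 6 C.
Implicit hydrogens by atom environment:
  6 × C: 2 H each → 12
  Total hydrogens = 12.
Molecular formula: C6H12

C6H12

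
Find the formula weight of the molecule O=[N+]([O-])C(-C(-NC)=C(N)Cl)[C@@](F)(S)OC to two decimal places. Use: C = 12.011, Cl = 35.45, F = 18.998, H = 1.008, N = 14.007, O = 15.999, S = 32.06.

Molecular formula: C6H11ClFN3O3S.
M = 6×12.011 + 1×35.45 + 1×18.998 + 11×1.008 + 3×14.007 + 3×15.999 + 1×32.06 = 259.68 g/mol.

259.68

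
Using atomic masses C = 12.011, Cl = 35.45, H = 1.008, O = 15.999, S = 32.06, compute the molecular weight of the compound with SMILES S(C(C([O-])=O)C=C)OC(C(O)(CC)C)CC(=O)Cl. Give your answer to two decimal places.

295.75

Molecular formula: C11H16ClO5S-.
M = 11×12.011 + 1×35.45 + 16×1.008 + 5×15.999 + 1×32.06 = 295.75 g/mol.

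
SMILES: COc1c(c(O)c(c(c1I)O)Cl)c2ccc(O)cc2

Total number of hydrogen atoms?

10

Hydrogens are implicit in SMILES; fill each atom to its normal valence:
  8 × C (aromatic): no H
  4 × C (aromatic): 1 H each → 4
  3 × O: 1 H each → 3
  1 × C: 3 H
  1 × Cl: no H
  1 × I: no H
  1 × O: no H
  Total hydrogens = 10.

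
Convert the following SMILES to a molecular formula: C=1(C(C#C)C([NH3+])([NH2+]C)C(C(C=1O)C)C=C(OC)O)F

Heavy atoms from the SMILES: 13 C, 1 F, 2 N, 3 O.
Implicit hydrogens by atom environment:
  5 × C: 1 H each → 5
  5 × C: no H
  3 × C: 3 H each → 9
  2 × O: 1 H each → 2
  1 × F: no H
  1 × N (charge +1): 3 H
  1 × N (charge +1): 2 H
  1 × O: no H
  Total hydrogens = 21.
Net charge +2.
Molecular formula: [C13H21FN2O3]2+

[C13H21FN2O3]2+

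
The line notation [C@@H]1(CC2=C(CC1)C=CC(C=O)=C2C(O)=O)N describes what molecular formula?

Heavy atoms from the SMILES: 12 C, 1 N, 3 O.
Implicit hydrogens by atom environment:
  4 × C (aromatic): no H
  3 × C: 2 H each → 6
  2 × C (aromatic): 1 H each → 2
  2 × C: 1 H each → 2
  2 × O: no H
  1 × C: no H
  1 × N: 2 H
  1 × O: 1 H
  Total hydrogens = 13.
Molecular formula: C12H13NO3

C12H13NO3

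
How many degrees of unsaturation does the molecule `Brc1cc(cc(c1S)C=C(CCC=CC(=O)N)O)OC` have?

Molecular formula from the SMILES: C14H16BrNO3S.
DoU = (2C + 2 + N − H − X)/2 = (2·14 + 2 + 1 − 16 − 1)/2 = 14/2 = 7.
(Structurally: 1 ring(s) + 6 π bond(s) = 7.)

7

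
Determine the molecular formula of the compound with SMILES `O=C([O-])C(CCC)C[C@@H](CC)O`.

C9H17O3-

Heavy atoms from the SMILES: 9 C, 3 O.
Implicit hydrogens by atom environment:
  4 × C: 2 H each → 8
  2 × C: 3 H each → 6
  2 × C: 1 H each → 2
  1 × C: no H
  1 × O: 1 H
  1 × O: no H
  1 × O (charge -1): no H
  Total hydrogens = 17.
Net charge -1.
Molecular formula: C9H17O3-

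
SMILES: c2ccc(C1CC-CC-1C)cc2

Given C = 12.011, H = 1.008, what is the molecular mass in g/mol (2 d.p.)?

160.26

Molecular formula: C12H16.
M = 12×12.011 + 16×1.008 = 160.26 g/mol.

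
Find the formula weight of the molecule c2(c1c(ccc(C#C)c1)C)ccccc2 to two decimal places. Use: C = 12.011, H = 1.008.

192.26

Molecular formula: C15H12.
M = 15×12.011 + 12×1.008 = 192.26 g/mol.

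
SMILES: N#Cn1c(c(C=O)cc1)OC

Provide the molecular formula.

C7H6N2O2

Heavy atoms from the SMILES: 7 C, 2 N, 2 O.
Implicit hydrogens by atom environment:
  2 × C (aromatic): 1 H each → 2
  2 × C (aromatic): no H
  2 × O: no H
  1 × C: 3 H
  1 × C: 1 H
  1 × C: no H
  1 × N (aromatic): no H
  1 × N: no H
  Total hydrogens = 6.
Molecular formula: C7H6N2O2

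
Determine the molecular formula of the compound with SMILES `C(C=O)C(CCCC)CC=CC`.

C11H20O

Heavy atoms from the SMILES: 11 C, 1 O.
Implicit hydrogens by atom environment:
  5 × C: 2 H each → 10
  4 × C: 1 H each → 4
  2 × C: 3 H each → 6
  1 × O: no H
  Total hydrogens = 20.
Molecular formula: C11H20O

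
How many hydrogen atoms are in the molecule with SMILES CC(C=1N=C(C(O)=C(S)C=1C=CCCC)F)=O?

Hydrogens are implicit in SMILES; fill each atom to its normal valence:
  5 × C (aromatic): no H
  2 × C: 3 H each → 6
  2 × C: 2 H each → 4
  2 × C: 1 H each → 2
  1 × C: no H
  1 × F: no H
  1 × N (aromatic): no H
  1 × O: 1 H
  1 × O: no H
  1 × S: 1 H
  Total hydrogens = 14.

14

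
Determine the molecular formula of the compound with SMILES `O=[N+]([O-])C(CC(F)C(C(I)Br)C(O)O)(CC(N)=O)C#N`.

Heavy atoms from the SMILES: 1 Br, 9 C, 1 F, 1 I, 3 N, 5 O.
Implicit hydrogens by atom environment:
  4 × C: 1 H each → 4
  3 × C: no H
  2 × C: 2 H each → 4
  2 × O: 1 H each → 2
  2 × O: no H
  1 × Br: no H
  1 × F: no H
  1 × I: no H
  1 × N: 2 H
  1 × N (charge +1): no H
  1 × N: no H
  1 × O (charge -1): no H
  Total hydrogens = 12.
Molecular formula: C9H12BrFIN3O5

C9H12BrFIN3O5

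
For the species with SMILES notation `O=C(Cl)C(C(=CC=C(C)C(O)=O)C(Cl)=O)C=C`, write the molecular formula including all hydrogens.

Heavy atoms from the SMILES: 11 C, 2 Cl, 4 O.
Implicit hydrogens by atom environment:
  5 × C: no H
  4 × C: 1 H each → 4
  3 × O: no H
  2 × Cl: no H
  1 × C: 3 H
  1 × C: 2 H
  1 × O: 1 H
  Total hydrogens = 10.
Molecular formula: C11H10Cl2O4

C11H10Cl2O4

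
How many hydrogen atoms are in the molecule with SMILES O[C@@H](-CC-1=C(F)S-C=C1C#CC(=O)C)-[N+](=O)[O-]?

Hydrogens are implicit in SMILES; fill each atom to its normal valence:
  3 × C (aromatic): no H
  3 × C: no H
  2 × O: no H
  1 × C: 3 H
  1 × C: 2 H
  1 × C (aromatic): 1 H
  1 × C: 1 H
  1 × F: no H
  1 × N (charge +1): no H
  1 × O: 1 H
  1 × O (charge -1): no H
  1 × S (aromatic): no H
  Total hydrogens = 8.

8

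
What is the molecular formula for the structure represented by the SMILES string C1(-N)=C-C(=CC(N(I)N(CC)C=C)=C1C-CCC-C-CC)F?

Heavy atoms from the SMILES: 17 C, 1 F, 1 I, 3 N.
Implicit hydrogens by atom environment:
  8 × C: 2 H each → 16
  4 × C (aromatic): no H
  2 × C: 3 H each → 6
  2 × C (aromatic): 1 H each → 2
  2 × N: no H
  1 × C: 1 H
  1 × F: no H
  1 × I: no H
  1 × N: 2 H
  Total hydrogens = 27.
Molecular formula: C17H27FIN3

C17H27FIN3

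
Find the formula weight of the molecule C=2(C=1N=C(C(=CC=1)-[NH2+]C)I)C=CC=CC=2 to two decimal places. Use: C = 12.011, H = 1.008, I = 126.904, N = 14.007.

311.15

Molecular formula: C12H12IN2+.
M = 12×12.011 + 12×1.008 + 1×126.904 + 2×14.007 = 311.15 g/mol.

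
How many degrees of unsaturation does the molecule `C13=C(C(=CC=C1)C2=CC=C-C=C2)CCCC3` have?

Molecular formula from the SMILES: C16H16.
DoU = (2C + 2 + N − H − X)/2 = (2·16 + 2 + 0 − 16 − 0)/2 = 18/2 = 9.
(Structurally: 3 ring(s) + 6 π bond(s) = 9.)

9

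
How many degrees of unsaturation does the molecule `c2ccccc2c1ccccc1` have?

8

Molecular formula from the SMILES: C12H10.
DoU = (2C + 2 + N − H − X)/2 = (2·12 + 2 + 0 − 10 − 0)/2 = 16/2 = 8.
(Structurally: 2 ring(s) + 6 π bond(s) = 8.)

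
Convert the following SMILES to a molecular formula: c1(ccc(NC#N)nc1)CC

Heavy atoms from the SMILES: 8 C, 3 N.
Implicit hydrogens by atom environment:
  3 × C (aromatic): 1 H each → 3
  2 × C (aromatic): no H
  1 × C: 3 H
  1 × C: 2 H
  1 × C: no H
  1 × N: 1 H
  1 × N (aromatic): no H
  1 × N: no H
  Total hydrogens = 9.
Molecular formula: C8H9N3

C8H9N3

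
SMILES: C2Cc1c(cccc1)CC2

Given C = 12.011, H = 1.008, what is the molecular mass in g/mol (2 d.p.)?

Molecular formula: C10H12.
M = 10×12.011 + 12×1.008 = 132.21 g/mol.

132.21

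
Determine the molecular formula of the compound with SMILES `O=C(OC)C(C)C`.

C5H10O2

Heavy atoms from the SMILES: 5 C, 2 O.
Implicit hydrogens by atom environment:
  3 × C: 3 H each → 9
  2 × O: no H
  1 × C: 1 H
  1 × C: no H
  Total hydrogens = 10.
Molecular formula: C5H10O2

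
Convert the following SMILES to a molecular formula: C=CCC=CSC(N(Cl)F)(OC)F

Heavy atoms from the SMILES: 7 C, 1 Cl, 2 F, 1 N, 1 O, 1 S.
Implicit hydrogens by atom environment:
  3 × C: 1 H each → 3
  2 × C: 2 H each → 4
  2 × F: no H
  1 × C: 3 H
  1 × C: no H
  1 × Cl: no H
  1 × N: no H
  1 × O: no H
  1 × S: no H
  Total hydrogens = 10.
Molecular formula: C7H10ClF2NOS

C7H10ClF2NOS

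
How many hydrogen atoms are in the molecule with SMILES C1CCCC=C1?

10

Hydrogens are implicit in SMILES; fill each atom to its normal valence:
  4 × C: 2 H each → 8
  2 × C: 1 H each → 2
  Total hydrogens = 10.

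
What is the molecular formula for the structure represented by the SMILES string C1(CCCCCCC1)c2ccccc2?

Heavy atoms from the SMILES: 14 C.
Implicit hydrogens by atom environment:
  7 × C: 2 H each → 14
  5 × C (aromatic): 1 H each → 5
  1 × C: 1 H
  1 × C (aromatic): no H
  Total hydrogens = 20.
Molecular formula: C14H20

C14H20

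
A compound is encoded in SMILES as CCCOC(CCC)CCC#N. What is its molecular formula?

C10H19NO

Heavy atoms from the SMILES: 10 C, 1 N, 1 O.
Implicit hydrogens by atom environment:
  6 × C: 2 H each → 12
  2 × C: 3 H each → 6
  1 × C: 1 H
  1 × C: no H
  1 × N: no H
  1 × O: no H
  Total hydrogens = 19.
Molecular formula: C10H19NO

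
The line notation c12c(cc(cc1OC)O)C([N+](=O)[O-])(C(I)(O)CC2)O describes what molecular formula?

C11H12INO6

Heavy atoms from the SMILES: 11 C, 1 I, 1 N, 6 O.
Implicit hydrogens by atom environment:
  4 × C (aromatic): no H
  3 × O: 1 H each → 3
  2 × C: 2 H each → 4
  2 × C (aromatic): 1 H each → 2
  2 × C: no H
  2 × O: no H
  1 × C: 3 H
  1 × I: no H
  1 × N (charge +1): no H
  1 × O (charge -1): no H
  Total hydrogens = 12.
Molecular formula: C11H12INO6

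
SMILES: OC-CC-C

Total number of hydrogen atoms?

10

Hydrogens are implicit in SMILES; fill each atom to its normal valence:
  3 × C: 2 H each → 6
  1 × C: 3 H
  1 × O: 1 H
  Total hydrogens = 10.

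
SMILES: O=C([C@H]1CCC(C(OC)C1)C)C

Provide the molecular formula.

C10H18O2

Heavy atoms from the SMILES: 10 C, 2 O.
Implicit hydrogens by atom environment:
  3 × C: 3 H each → 9
  3 × C: 2 H each → 6
  3 × C: 1 H each → 3
  2 × O: no H
  1 × C: no H
  Total hydrogens = 18.
Molecular formula: C10H18O2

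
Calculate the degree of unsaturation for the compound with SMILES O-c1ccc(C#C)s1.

Molecular formula from the SMILES: C6H4OS.
DoU = (2C + 2 + N − H − X)/2 = (2·6 + 2 + 0 − 4 − 0)/2 = 10/2 = 5.
(Structurally: 1 ring(s) + 4 π bond(s) = 5.)

5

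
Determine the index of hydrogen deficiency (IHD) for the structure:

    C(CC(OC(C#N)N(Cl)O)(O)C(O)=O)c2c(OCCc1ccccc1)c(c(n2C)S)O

Molecular formula from the SMILES: C19H22ClN3O7S.
DoU = (2C + 2 + N − H − X)/2 = (2·19 + 2 + 3 − 22 − 1)/2 = 20/2 = 10.
(Structurally: 2 ring(s) + 8 π bond(s) = 10.)

10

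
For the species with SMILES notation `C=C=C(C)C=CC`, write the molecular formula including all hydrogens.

Heavy atoms from the SMILES: 7 C.
Implicit hydrogens by atom environment:
  2 × C: 3 H each → 6
  2 × C: 1 H each → 2
  2 × C: no H
  1 × C: 2 H
  Total hydrogens = 10.
Molecular formula: C7H10

C7H10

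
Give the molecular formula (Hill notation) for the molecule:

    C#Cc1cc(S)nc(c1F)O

C7H4FNOS

Heavy atoms from the SMILES: 7 C, 1 F, 1 N, 1 O, 1 S.
Implicit hydrogens by atom environment:
  4 × C (aromatic): no H
  1 × C (aromatic): 1 H
  1 × C: 1 H
  1 × C: no H
  1 × F: no H
  1 × N (aromatic): no H
  1 × O: 1 H
  1 × S: 1 H
  Total hydrogens = 4.
Molecular formula: C7H4FNOS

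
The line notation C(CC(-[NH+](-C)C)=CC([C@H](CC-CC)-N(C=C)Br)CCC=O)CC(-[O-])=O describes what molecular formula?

Heavy atoms from the SMILES: 1 Br, 19 C, 2 N, 3 O.
Implicit hydrogens by atom environment:
  9 × C: 2 H each → 18
  5 × C: 1 H each → 5
  3 × C: 3 H each → 9
  2 × C: no H
  2 × O: no H
  1 × Br: no H
  1 × N (charge +1): 1 H
  1 × N: no H
  1 × O (charge -1): no H
  Total hydrogens = 33.
Molecular formula: C19H33BrN2O3

C19H33BrN2O3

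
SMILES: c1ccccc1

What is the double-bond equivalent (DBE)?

4

Molecular formula from the SMILES: C6H6.
DoU = (2C + 2 + N − H − X)/2 = (2·6 + 2 + 0 − 6 − 0)/2 = 8/2 = 4.
(Structurally: 1 ring(s) + 3 π bond(s) = 4.)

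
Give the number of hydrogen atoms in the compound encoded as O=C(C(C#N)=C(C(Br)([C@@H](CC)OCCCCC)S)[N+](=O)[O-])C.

Hydrogens are implicit in SMILES; fill each atom to its normal valence:
  5 × C: 2 H each → 10
  5 × C: no H
  3 × C: 3 H each → 9
  3 × O: no H
  1 × Br: no H
  1 × C: 1 H
  1 × N (charge +1): no H
  1 × N: no H
  1 × O (charge -1): no H
  1 × S: 1 H
  Total hydrogens = 21.

21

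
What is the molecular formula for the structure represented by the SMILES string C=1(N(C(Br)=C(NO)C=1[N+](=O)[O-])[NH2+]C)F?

Heavy atoms from the SMILES: 1 Br, 5 C, 1 F, 4 N, 3 O.
Implicit hydrogens by atom environment:
  4 × C (aromatic): no H
  1 × Br: no H
  1 × C: 3 H
  1 × F: no H
  1 × N (charge +1): 2 H
  1 × N: 1 H
  1 × N (aromatic): no H
  1 × N (charge +1): no H
  1 × O: 1 H
  1 × O: no H
  1 × O (charge -1): no H
  Total hydrogens = 7.
Net charge +1.
Molecular formula: C5H7BrFN4O3+

C5H7BrFN4O3+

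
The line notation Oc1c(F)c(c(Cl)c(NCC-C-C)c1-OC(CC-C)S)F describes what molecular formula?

Heavy atoms from the SMILES: 14 C, 1 Cl, 2 F, 1 N, 2 O, 1 S.
Implicit hydrogens by atom environment:
  6 × C (aromatic): no H
  5 × C: 2 H each → 10
  2 × C: 3 H each → 6
  2 × F: no H
  1 × C: 1 H
  1 × Cl: no H
  1 × N: 1 H
  1 × O: 1 H
  1 × O: no H
  1 × S: 1 H
  Total hydrogens = 20.
Molecular formula: C14H20ClF2NO2S

C14H20ClF2NO2S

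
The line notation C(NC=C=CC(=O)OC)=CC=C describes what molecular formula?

C9H11NO2

Heavy atoms from the SMILES: 9 C, 1 N, 2 O.
Implicit hydrogens by atom environment:
  5 × C: 1 H each → 5
  2 × C: no H
  2 × O: no H
  1 × C: 3 H
  1 × C: 2 H
  1 × N: 1 H
  Total hydrogens = 11.
Molecular formula: C9H11NO2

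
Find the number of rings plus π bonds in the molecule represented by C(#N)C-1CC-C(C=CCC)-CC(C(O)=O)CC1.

5

Molecular formula from the SMILES: C14H21NO2.
DoU = (2C + 2 + N − H − X)/2 = (2·14 + 2 + 1 − 21 − 0)/2 = 10/2 = 5.
(Structurally: 1 ring(s) + 4 π bond(s) = 5.)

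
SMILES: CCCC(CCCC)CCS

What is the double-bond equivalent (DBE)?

0

Molecular formula from the SMILES: C10H22S.
DoU = (2C + 2 + N − H − X)/2 = (2·10 + 2 + 0 − 22 − 0)/2 = 0/2 = 0.
(Structurally: 0 ring(s) + 0 π bond(s) = 0.)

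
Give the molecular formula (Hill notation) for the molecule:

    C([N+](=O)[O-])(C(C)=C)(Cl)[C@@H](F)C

C6H9ClFNO2

Heavy atoms from the SMILES: 6 C, 1 Cl, 1 F, 1 N, 2 O.
Implicit hydrogens by atom environment:
  2 × C: 3 H each → 6
  2 × C: no H
  1 × C: 2 H
  1 × C: 1 H
  1 × Cl: no H
  1 × F: no H
  1 × N (charge +1): no H
  1 × O: no H
  1 × O (charge -1): no H
  Total hydrogens = 9.
Molecular formula: C6H9ClFNO2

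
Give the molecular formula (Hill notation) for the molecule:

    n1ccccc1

Heavy atoms from the SMILES: 5 C, 1 N.
Implicit hydrogens by atom environment:
  5 × C (aromatic): 1 H each → 5
  1 × N (aromatic): no H
  Total hydrogens = 5.
Molecular formula: C5H5N

C5H5N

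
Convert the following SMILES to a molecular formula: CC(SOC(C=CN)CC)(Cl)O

Heavy atoms from the SMILES: 7 C, 1 Cl, 1 N, 2 O, 1 S.
Implicit hydrogens by atom environment:
  3 × C: 1 H each → 3
  2 × C: 3 H each → 6
  1 × C: 2 H
  1 × C: no H
  1 × Cl: no H
  1 × N: 2 H
  1 × O: 1 H
  1 × O: no H
  1 × S: no H
  Total hydrogens = 14.
Molecular formula: C7H14ClNO2S

C7H14ClNO2S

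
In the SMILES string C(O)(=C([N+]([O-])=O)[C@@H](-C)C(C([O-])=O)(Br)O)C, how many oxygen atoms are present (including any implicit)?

6

The symbol for oxygen appears 6 times in the SMILES.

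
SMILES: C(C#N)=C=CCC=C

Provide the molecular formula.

Heavy atoms from the SMILES: 7 C, 1 N.
Implicit hydrogens by atom environment:
  3 × C: 1 H each → 3
  2 × C: 2 H each → 4
  2 × C: no H
  1 × N: no H
  Total hydrogens = 7.
Molecular formula: C7H7N

C7H7N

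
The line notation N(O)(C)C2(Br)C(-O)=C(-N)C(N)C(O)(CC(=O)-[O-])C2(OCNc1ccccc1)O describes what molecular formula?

Heavy atoms from the SMILES: 1 Br, 16 C, 4 N, 7 O.
Implicit hydrogens by atom environment:
  6 × C: no H
  5 × C (aromatic): 1 H each → 5
  4 × O: 1 H each → 4
  2 × C: 2 H each → 4
  2 × N: 2 H each → 4
  2 × O: no H
  1 × Br: no H
  1 × C: 3 H
  1 × C: 1 H
  1 × C (aromatic): no H
  1 × N: 1 H
  1 × N: no H
  1 × O (charge -1): no H
  Total hydrogens = 22.
Net charge -1.
Molecular formula: C16H22BrN4O7-

C16H22BrN4O7-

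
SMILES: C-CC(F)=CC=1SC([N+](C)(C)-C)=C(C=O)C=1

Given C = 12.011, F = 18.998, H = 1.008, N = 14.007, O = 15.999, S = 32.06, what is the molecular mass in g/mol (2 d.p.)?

242.33

Molecular formula: C12H17FNOS+.
M = 12×12.011 + 1×18.998 + 17×1.008 + 1×14.007 + 1×15.999 + 1×32.06 = 242.33 g/mol.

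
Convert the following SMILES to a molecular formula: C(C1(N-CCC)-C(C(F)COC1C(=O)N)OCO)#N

Heavy atoms from the SMILES: 11 C, 1 F, 3 N, 4 O.
Implicit hydrogens by atom environment:
  4 × C: 2 H each → 8
  3 × C: 1 H each → 3
  3 × C: no H
  3 × O: no H
  1 × C: 3 H
  1 × F: no H
  1 × N: 2 H
  1 × N: 1 H
  1 × N: no H
  1 × O: 1 H
  Total hydrogens = 18.
Molecular formula: C11H18FN3O4

C11H18FN3O4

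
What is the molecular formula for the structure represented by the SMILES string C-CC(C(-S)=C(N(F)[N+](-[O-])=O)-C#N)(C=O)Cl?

Heavy atoms from the SMILES: 7 C, 1 Cl, 1 F, 3 N, 3 O, 1 S.
Implicit hydrogens by atom environment:
  4 × C: no H
  2 × N: no H
  2 × O: no H
  1 × C: 3 H
  1 × C: 2 H
  1 × C: 1 H
  1 × Cl: no H
  1 × F: no H
  1 × N (charge +1): no H
  1 × O (charge -1): no H
  1 × S: 1 H
  Total hydrogens = 7.
Molecular formula: C7H7ClFN3O3S

C7H7ClFN3O3S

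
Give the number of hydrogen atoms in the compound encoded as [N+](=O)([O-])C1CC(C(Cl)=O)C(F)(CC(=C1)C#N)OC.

Hydrogens are implicit in SMILES; fill each atom to its normal valence:
  4 × C: no H
  3 × C: 1 H each → 3
  3 × O: no H
  2 × C: 2 H each → 4
  1 × C: 3 H
  1 × Cl: no H
  1 × F: no H
  1 × N: no H
  1 × N (charge +1): no H
  1 × O (charge -1): no H
  Total hydrogens = 10.

10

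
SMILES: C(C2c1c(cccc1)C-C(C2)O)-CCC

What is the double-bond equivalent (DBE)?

5

Molecular formula from the SMILES: C14H20O.
DoU = (2C + 2 + N − H − X)/2 = (2·14 + 2 + 0 − 20 − 0)/2 = 10/2 = 5.
(Structurally: 2 ring(s) + 3 π bond(s) = 5.)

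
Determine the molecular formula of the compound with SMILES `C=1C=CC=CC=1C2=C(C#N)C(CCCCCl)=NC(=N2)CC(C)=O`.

Heavy atoms from the SMILES: 18 C, 1 Cl, 3 N, 1 O.
Implicit hydrogens by atom environment:
  5 × C: 2 H each → 10
  5 × C (aromatic): 1 H each → 5
  5 × C (aromatic): no H
  2 × C: no H
  2 × N (aromatic): no H
  1 × C: 3 H
  1 × Cl: no H
  1 × N: no H
  1 × O: no H
  Total hydrogens = 18.
Molecular formula: C18H18ClN3O

C18H18ClN3O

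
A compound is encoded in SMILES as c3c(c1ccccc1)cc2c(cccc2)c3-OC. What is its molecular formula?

Heavy atoms from the SMILES: 17 C, 1 O.
Implicit hydrogens by atom environment:
  11 × C (aromatic): 1 H each → 11
  5 × C (aromatic): no H
  1 × C: 3 H
  1 × O: no H
  Total hydrogens = 14.
Molecular formula: C17H14O

C17H14O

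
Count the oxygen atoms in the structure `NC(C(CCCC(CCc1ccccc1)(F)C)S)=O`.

The symbol for oxygen appears 1 time in the SMILES.

1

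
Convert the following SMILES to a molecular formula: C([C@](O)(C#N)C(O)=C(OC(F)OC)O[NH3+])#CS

Heavy atoms from the SMILES: 8 C, 1 F, 2 N, 5 O, 1 S.
Implicit hydrogens by atom environment:
  6 × C: no H
  3 × O: no H
  2 × O: 1 H each → 2
  1 × C: 3 H
  1 × C: 1 H
  1 × F: no H
  1 × N (charge +1): 3 H
  1 × N: no H
  1 × S: 1 H
  Total hydrogens = 10.
Net charge +1.
Molecular formula: C8H10FN2O5S+

C8H10FN2O5S+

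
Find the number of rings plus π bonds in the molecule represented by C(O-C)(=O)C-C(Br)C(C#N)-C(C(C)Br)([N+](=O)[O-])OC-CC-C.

4

Molecular formula from the SMILES: C13H20Br2N2O5.
DoU = (2C + 2 + N − H − X)/2 = (2·13 + 2 + 2 − 20 − 2)/2 = 8/2 = 4.
(Structurally: 0 ring(s) + 4 π bond(s) = 4.)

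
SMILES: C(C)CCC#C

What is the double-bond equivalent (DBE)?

Molecular formula from the SMILES: C6H10.
DoU = (2C + 2 + N − H − X)/2 = (2·6 + 2 + 0 − 10 − 0)/2 = 4/2 = 2.
(Structurally: 0 ring(s) + 2 π bond(s) = 2.)

2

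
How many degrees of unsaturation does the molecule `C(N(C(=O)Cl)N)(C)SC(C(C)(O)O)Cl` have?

1

Molecular formula from the SMILES: C6H12Cl2N2O3S.
DoU = (2C + 2 + N − H − X)/2 = (2·6 + 2 + 2 − 12 − 2)/2 = 2/2 = 1.
(Structurally: 0 ring(s) + 1 π bond(s) = 1.)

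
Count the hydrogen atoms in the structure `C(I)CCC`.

9

Hydrogens are implicit in SMILES; fill each atom to its normal valence:
  3 × C: 2 H each → 6
  1 × C: 3 H
  1 × I: no H
  Total hydrogens = 9.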